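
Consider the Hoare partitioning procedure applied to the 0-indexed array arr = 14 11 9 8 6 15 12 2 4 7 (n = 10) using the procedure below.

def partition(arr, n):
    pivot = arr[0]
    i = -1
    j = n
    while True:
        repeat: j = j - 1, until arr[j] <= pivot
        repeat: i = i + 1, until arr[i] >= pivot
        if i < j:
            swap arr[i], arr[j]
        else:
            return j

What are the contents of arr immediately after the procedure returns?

pivot=14
j stops at 9 (7), i stops at 0 (14); swap ⇒ 7 11 9 8 6 15 12 2 4 14
j stops at 8 (4), i stops at 5 (15); swap ⇒ 7 11 9 8 6 4 12 2 15 14
j stops at 7, i stops at 8; i≥j ⇒ return 7. arr=7 11 9 8 6 4 12 2 15 14

7 11 9 8 6 4 12 2 15 14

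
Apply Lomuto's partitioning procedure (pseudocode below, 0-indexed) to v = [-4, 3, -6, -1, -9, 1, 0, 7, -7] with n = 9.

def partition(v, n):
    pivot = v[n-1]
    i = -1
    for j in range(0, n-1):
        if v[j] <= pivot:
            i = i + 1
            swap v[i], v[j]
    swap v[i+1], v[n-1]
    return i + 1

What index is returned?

1

pivot = v[8] = -7; i = -1
j=0: v[0]=-4 > -7 → no swap
j=1: v[1]=3 > -7 → no swap
j=2: v[2]=-6 > -7 → no swap
j=3: v[3]=-1 > -7 → no swap
j=4: v[4]=-9 ≤ -7 → i=0, swap v[0],v[4] → [-9, 3, -6, -1, -4, 1, 0, 7, -7]
j=5: v[5]=1 > -7 → no swap
j=6: v[6]=0 > -7 → no swap
j=7: v[7]=7 > -7 → no swap
final swap v[1],v[8] → [-9, -7, -6, -1, -4, 1, 0, 7, 3]; return 1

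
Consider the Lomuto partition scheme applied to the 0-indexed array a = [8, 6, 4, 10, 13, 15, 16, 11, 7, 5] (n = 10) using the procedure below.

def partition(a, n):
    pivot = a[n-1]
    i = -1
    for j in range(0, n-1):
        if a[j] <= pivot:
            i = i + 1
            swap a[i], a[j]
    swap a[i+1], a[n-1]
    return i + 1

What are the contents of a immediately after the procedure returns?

[4, 5, 8, 10, 13, 15, 16, 11, 7, 6]

pivot = a[9] = 5; i = -1
j=0: a[0]=8 > 5 → no swap
j=1: a[1]=6 > 5 → no swap
j=2: a[2]=4 ≤ 5 → i=0, swap a[0],a[2] → [4, 6, 8, 10, 13, 15, 16, 11, 7, 5]
j=3: a[3]=10 > 5 → no swap
j=4: a[4]=13 > 5 → no swap
j=5: a[5]=15 > 5 → no swap
j=6: a[6]=16 > 5 → no swap
j=7: a[7]=11 > 5 → no swap
j=8: a[8]=7 > 5 → no swap
final swap a[1],a[9] → [4, 5, 8, 10, 13, 15, 16, 11, 7, 6]; return 1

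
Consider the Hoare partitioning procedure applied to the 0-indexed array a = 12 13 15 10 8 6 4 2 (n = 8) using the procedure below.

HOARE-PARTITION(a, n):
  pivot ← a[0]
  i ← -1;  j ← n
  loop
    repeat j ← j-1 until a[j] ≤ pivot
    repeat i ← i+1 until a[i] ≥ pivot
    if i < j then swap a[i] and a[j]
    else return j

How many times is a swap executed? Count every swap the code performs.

pivot=12
j stops at 7 (2), i stops at 0 (12); swap ⇒ 2 13 15 10 8 6 4 12
j stops at 6 (4), i stops at 1 (13); swap ⇒ 2 4 15 10 8 6 13 12
j stops at 5 (6), i stops at 2 (15); swap ⇒ 2 4 6 10 8 15 13 12
j stops at 4, i stops at 5; i≥j ⇒ return 4. a=2 4 6 10 8 15 13 12

3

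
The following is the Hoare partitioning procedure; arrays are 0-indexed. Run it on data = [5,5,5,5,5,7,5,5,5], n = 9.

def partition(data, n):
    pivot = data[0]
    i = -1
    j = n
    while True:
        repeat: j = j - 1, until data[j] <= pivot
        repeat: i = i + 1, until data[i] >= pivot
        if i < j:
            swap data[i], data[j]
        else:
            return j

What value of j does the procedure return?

pivot=5
j stops at 8 (5), i stops at 0 (5); swap ⇒ [5,5,5,5,5,7,5,5,5]
j stops at 7 (5), i stops at 1 (5); swap ⇒ [5,5,5,5,5,7,5,5,5]
j stops at 6 (5), i stops at 2 (5); swap ⇒ [5,5,5,5,5,7,5,5,5]
j stops at 4 (5), i stops at 3 (5); swap ⇒ [5,5,5,5,5,7,5,5,5]
j stops at 3, i stops at 4; i≥j ⇒ return 3. data=[5,5,5,5,5,7,5,5,5]

3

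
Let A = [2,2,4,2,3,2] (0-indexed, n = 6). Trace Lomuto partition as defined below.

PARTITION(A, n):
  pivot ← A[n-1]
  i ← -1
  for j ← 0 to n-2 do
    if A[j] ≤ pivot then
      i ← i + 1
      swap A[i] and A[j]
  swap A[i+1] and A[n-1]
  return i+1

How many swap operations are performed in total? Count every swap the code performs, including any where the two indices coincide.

pivot=2, i=-1
j=0: 2≤2, i=0, swap(0,0) ⇒ [2,2,4,2,3,2]
j=1: 2≤2, i=1, swap(1,1) ⇒ [2,2,4,2,3,2]
j=2: 4>2, skip
j=3: 2≤2, i=2, swap(2,3) ⇒ [2,2,2,4,3,2]
j=4: 3>2, skip
swap(3,5) ⇒ [2,2,2,2,3,4]; return 3

4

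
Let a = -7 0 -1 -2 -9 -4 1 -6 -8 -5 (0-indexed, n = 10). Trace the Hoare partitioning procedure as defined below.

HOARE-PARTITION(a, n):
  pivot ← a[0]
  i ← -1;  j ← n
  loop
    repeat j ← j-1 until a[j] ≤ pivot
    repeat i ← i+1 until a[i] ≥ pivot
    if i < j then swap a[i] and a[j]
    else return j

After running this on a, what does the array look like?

-8 -9 -1 -2 0 -4 1 -6 -7 -5

pivot=-7
j stops at 8 (-8), i stops at 0 (-7); swap ⇒ -8 0 -1 -2 -9 -4 1 -6 -7 -5
j stops at 4 (-9), i stops at 1 (0); swap ⇒ -8 -9 -1 -2 0 -4 1 -6 -7 -5
j stops at 1, i stops at 2; i≥j ⇒ return 1. a=-8 -9 -1 -2 0 -4 1 -6 -7 -5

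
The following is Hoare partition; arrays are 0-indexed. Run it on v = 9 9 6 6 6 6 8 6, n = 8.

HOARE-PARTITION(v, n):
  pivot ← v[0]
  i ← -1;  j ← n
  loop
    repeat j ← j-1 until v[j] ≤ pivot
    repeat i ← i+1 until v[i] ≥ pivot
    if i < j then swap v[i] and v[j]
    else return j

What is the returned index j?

5

pivot = v[0] = 9; i = -1, j = 8
j→7 (v[7]=6≤9), i→0 (v[0]=9≥9); i<j, swap → 6 9 6 6 6 6 8 9
j→6 (v[6]=8≤9), i→1 (v[1]=9≥9); i<j, swap → 6 8 6 6 6 6 9 9
j→5, i→6; i≥j, return j=5. v = 6 8 6 6 6 6 9 9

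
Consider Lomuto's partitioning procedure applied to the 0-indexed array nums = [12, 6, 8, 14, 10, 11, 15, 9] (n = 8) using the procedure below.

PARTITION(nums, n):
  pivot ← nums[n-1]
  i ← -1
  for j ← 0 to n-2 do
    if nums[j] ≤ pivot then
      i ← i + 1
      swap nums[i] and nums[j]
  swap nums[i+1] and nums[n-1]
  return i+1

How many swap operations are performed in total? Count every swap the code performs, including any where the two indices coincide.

3

pivot = nums[7] = 9; i = -1
j=0: nums[0]=12 > 9 → no swap
j=1: nums[1]=6 ≤ 9 → i=0, swap nums[0],nums[1] → [6, 12, 8, 14, 10, 11, 15, 9]
j=2: nums[2]=8 ≤ 9 → i=1, swap nums[1],nums[2] → [6, 8, 12, 14, 10, 11, 15, 9]
j=3: nums[3]=14 > 9 → no swap
j=4: nums[4]=10 > 9 → no swap
j=5: nums[5]=11 > 9 → no swap
j=6: nums[6]=15 > 9 → no swap
final swap nums[2],nums[7] → [6, 8, 9, 14, 10, 11, 15, 12]; return 2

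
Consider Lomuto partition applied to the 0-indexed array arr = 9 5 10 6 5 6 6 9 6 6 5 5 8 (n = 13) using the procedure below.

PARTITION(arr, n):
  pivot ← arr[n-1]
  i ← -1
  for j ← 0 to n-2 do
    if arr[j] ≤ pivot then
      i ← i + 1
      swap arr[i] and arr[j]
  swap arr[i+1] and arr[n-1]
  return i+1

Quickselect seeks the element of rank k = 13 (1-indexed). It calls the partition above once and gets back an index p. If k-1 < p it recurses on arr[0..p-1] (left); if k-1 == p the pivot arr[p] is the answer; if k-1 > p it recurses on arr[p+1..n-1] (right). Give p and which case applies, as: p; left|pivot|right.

9; right

pivot = arr[12] = 8; i = -1
j=0: arr[0]=9 > 8 → no swap
j=1: arr[1]=5 ≤ 8 → i=0, swap arr[0],arr[1] → 5 9 10 6 5 6 6 9 6 6 5 5 8
j=2: arr[2]=10 > 8 → no swap
j=3: arr[3]=6 ≤ 8 → i=1, swap arr[1],arr[3] → 5 6 10 9 5 6 6 9 6 6 5 5 8
j=4: arr[4]=5 ≤ 8 → i=2, swap arr[2],arr[4] → 5 6 5 9 10 6 6 9 6 6 5 5 8
j=5: arr[5]=6 ≤ 8 → i=3, swap arr[3],arr[5] → 5 6 5 6 10 9 6 9 6 6 5 5 8
j=6: arr[6]=6 ≤ 8 → i=4, swap arr[4],arr[6] → 5 6 5 6 6 9 10 9 6 6 5 5 8
j=7: arr[7]=9 > 8 → no swap
j=8: arr[8]=6 ≤ 8 → i=5, swap arr[5],arr[8] → 5 6 5 6 6 6 10 9 9 6 5 5 8
j=9: arr[9]=6 ≤ 8 → i=6, swap arr[6],arr[9] → 5 6 5 6 6 6 6 9 9 10 5 5 8
j=10: arr[10]=5 ≤ 8 → i=7, swap arr[7],arr[10] → 5 6 5 6 6 6 6 5 9 10 9 5 8
j=11: arr[11]=5 ≤ 8 → i=8, swap arr[8],arr[11] → 5 6 5 6 6 6 6 5 5 10 9 9 8
final swap arr[9],arr[12] → 5 6 5 6 6 6 6 5 5 8 9 9 10; return 9
p = 9; k-1 = 12 > 9 ⇒ right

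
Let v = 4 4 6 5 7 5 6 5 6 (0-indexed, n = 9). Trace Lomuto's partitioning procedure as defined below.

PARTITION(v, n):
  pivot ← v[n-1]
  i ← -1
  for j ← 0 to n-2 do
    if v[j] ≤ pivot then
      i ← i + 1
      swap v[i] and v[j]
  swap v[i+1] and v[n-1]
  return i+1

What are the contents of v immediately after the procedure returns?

pivot=6, i=-1
j=0: 4≤6, i=0, swap(0,0) ⇒ 4 4 6 5 7 5 6 5 6
j=1: 4≤6, i=1, swap(1,1) ⇒ 4 4 6 5 7 5 6 5 6
j=2: 6≤6, i=2, swap(2,2) ⇒ 4 4 6 5 7 5 6 5 6
j=3: 5≤6, i=3, swap(3,3) ⇒ 4 4 6 5 7 5 6 5 6
j=4: 7>6, skip
j=5: 5≤6, i=4, swap(4,5) ⇒ 4 4 6 5 5 7 6 5 6
j=6: 6≤6, i=5, swap(5,6) ⇒ 4 4 6 5 5 6 7 5 6
j=7: 5≤6, i=6, swap(6,7) ⇒ 4 4 6 5 5 6 5 7 6
swap(7,8) ⇒ 4 4 6 5 5 6 5 6 7; return 7

4 4 6 5 5 6 5 6 7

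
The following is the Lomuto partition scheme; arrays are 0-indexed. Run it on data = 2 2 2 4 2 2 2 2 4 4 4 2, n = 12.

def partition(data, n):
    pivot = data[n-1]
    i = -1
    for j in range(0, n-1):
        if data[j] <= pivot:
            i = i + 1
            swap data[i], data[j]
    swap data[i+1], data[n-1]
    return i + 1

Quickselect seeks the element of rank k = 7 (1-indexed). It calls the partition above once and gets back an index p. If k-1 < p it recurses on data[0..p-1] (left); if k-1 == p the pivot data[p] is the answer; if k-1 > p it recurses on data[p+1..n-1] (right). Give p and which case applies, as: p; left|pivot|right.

7; left

pivot = data[11] = 2; i = -1
j=0: data[0]=2 ≤ 2 → i=0, swap data[0],data[0] (no change) → 2 2 2 4 2 2 2 2 4 4 4 2
j=1: data[1]=2 ≤ 2 → i=1, swap data[1],data[1] (no change) → 2 2 2 4 2 2 2 2 4 4 4 2
j=2: data[2]=2 ≤ 2 → i=2, swap data[2],data[2] (no change) → 2 2 2 4 2 2 2 2 4 4 4 2
j=3: data[3]=4 > 2 → no swap
j=4: data[4]=2 ≤ 2 → i=3, swap data[3],data[4] → 2 2 2 2 4 2 2 2 4 4 4 2
j=5: data[5]=2 ≤ 2 → i=4, swap data[4],data[5] → 2 2 2 2 2 4 2 2 4 4 4 2
j=6: data[6]=2 ≤ 2 → i=5, swap data[5],data[6] → 2 2 2 2 2 2 4 2 4 4 4 2
j=7: data[7]=2 ≤ 2 → i=6, swap data[6],data[7] → 2 2 2 2 2 2 2 4 4 4 4 2
j=8: data[8]=4 > 2 → no swap
j=9: data[9]=4 > 2 → no swap
j=10: data[10]=4 > 2 → no swap
final swap data[7],data[11] → 2 2 2 2 2 2 2 2 4 4 4 4; return 7
p = 7; k-1 = 6 < 7 ⇒ left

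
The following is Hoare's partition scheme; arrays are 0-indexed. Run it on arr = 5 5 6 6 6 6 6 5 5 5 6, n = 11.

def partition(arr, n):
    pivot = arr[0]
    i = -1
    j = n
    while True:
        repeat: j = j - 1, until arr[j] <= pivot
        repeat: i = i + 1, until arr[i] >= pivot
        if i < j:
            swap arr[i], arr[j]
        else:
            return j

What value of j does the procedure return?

2

pivot = arr[0] = 5; i = -1, j = 11
j→9 (arr[9]=5≤5), i→0 (arr[0]=5≥5); i<j, swap → 5 5 6 6 6 6 6 5 5 5 6
j→8 (arr[8]=5≤5), i→1 (arr[1]=5≥5); i<j, swap → 5 5 6 6 6 6 6 5 5 5 6
j→7 (arr[7]=5≤5), i→2 (arr[2]=6≥5); i<j, swap → 5 5 5 6 6 6 6 6 5 5 6
j→2, i→3; i≥j, return j=2. arr = 5 5 5 6 6 6 6 6 5 5 6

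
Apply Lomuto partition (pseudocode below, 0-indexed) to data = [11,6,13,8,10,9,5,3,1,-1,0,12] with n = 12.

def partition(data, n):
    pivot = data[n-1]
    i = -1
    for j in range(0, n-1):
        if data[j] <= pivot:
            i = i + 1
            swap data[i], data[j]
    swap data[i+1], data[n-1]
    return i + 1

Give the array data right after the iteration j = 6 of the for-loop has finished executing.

[11,6,8,10,9,5,13,3,1,-1,0,12]

pivot=12, i=-1
j=0: 11≤12, i=0, swap(0,0) ⇒ [11,6,13,8,10,9,5,3,1,-1,0,12]
j=1: 6≤12, i=1, swap(1,1) ⇒ [11,6,13,8,10,9,5,3,1,-1,0,12]
j=2: 13>12, skip
j=3: 8≤12, i=2, swap(2,3) ⇒ [11,6,8,13,10,9,5,3,1,-1,0,12]
j=4: 10≤12, i=3, swap(3,4) ⇒ [11,6,8,10,13,9,5,3,1,-1,0,12]
j=5: 9≤12, i=4, swap(4,5) ⇒ [11,6,8,10,9,13,5,3,1,-1,0,12]
j=6: 5≤12, i=5, swap(5,6) ⇒ [11,6,8,10,9,5,13,3,1,-1,0,12]
(after j=6) data = [11,6,8,10,9,5,13,3,1,-1,0,12]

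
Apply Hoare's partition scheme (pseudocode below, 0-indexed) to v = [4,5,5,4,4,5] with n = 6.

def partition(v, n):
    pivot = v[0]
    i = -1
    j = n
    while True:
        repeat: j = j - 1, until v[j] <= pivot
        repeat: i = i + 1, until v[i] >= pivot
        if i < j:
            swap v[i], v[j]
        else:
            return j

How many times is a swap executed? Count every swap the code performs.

2

pivot = v[0] = 4; i = -1, j = 6
j→4 (v[4]=4≤4), i→0 (v[0]=4≥4); i<j, swap → [4,5,5,4,4,5]
j→3 (v[3]=4≤4), i→1 (v[1]=5≥4); i<j, swap → [4,4,5,5,4,5]
j→1, i→2; i≥j, return j=1. v = [4,4,5,5,4,5]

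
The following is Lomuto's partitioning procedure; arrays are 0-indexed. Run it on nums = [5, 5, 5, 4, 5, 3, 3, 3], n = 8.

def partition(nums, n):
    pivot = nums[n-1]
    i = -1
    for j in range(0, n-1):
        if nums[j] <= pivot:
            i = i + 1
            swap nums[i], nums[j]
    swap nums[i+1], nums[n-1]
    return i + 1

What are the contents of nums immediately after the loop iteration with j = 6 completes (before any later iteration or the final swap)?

pivot=3, i=-1
j=0: 5>3, skip
j=1: 5>3, skip
j=2: 5>3, skip
j=3: 4>3, skip
j=4: 5>3, skip
j=5: 3≤3, i=0, swap(0,5) ⇒ [3, 5, 5, 4, 5, 5, 3, 3]
j=6: 3≤3, i=1, swap(1,6) ⇒ [3, 3, 5, 4, 5, 5, 5, 3]
(after j=6) nums = [3, 3, 5, 4, 5, 5, 5, 3]

[3, 3, 5, 4, 5, 5, 5, 3]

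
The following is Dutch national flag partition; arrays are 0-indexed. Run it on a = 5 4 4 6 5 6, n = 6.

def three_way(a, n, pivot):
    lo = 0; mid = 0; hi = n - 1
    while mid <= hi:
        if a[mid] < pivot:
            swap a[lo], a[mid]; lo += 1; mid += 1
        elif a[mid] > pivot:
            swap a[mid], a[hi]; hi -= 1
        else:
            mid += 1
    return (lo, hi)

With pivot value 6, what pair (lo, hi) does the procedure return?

(4, 5)

pivot = 6; lo=0, mid=0, hi=5
a[mid]=5<6: swap a[0],a[0]; lo=1,mid=1 → 5 4 4 6 5 6
a[mid]=4<6: swap a[1],a[1]; lo=2,mid=2 → 5 4 4 6 5 6
a[mid]=4<6: swap a[2],a[2]; lo=3,mid=3 → 5 4 4 6 5 6
a[mid]=6=6: mid=4
a[mid]=5<6: swap a[3],a[4]; lo=4,mid=5 → 5 4 4 5 6 6
a[mid]=6=6: mid=6
end: lo=4, hi=5; a = 5 4 4 5 6 6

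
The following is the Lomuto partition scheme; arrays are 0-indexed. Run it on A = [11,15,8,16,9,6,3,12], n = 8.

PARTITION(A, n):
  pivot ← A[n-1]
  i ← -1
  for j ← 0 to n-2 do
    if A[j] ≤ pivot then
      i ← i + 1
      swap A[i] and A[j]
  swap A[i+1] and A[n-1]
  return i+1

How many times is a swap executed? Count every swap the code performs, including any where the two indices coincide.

6

pivot = A[7] = 12; i = -1
j=0: A[0]=11 ≤ 12 → i=0, swap A[0],A[0] (no change) → [11,15,8,16,9,6,3,12]
j=1: A[1]=15 > 12 → no swap
j=2: A[2]=8 ≤ 12 → i=1, swap A[1],A[2] → [11,8,15,16,9,6,3,12]
j=3: A[3]=16 > 12 → no swap
j=4: A[4]=9 ≤ 12 → i=2, swap A[2],A[4] → [11,8,9,16,15,6,3,12]
j=5: A[5]=6 ≤ 12 → i=3, swap A[3],A[5] → [11,8,9,6,15,16,3,12]
j=6: A[6]=3 ≤ 12 → i=4, swap A[4],A[6] → [11,8,9,6,3,16,15,12]
final swap A[5],A[7] → [11,8,9,6,3,12,15,16]; return 5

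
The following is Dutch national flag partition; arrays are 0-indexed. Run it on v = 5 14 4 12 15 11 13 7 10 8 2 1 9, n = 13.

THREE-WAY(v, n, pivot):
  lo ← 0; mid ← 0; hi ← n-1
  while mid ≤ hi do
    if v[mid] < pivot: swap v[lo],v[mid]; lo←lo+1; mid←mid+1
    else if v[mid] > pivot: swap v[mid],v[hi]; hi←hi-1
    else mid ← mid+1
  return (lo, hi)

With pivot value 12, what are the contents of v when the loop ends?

5 9 4 1 11 2 7 10 8 12 13 15 14

pivot = 12; lo=0, mid=0, hi=12
v[mid]=5<12: swap v[0],v[0]; lo=1,mid=1 → 5 14 4 12 15 11 13 7 10 8 2 1 9
v[mid]=14>12: swap v[1],v[12]; hi=11 → 5 9 4 12 15 11 13 7 10 8 2 1 14
v[mid]=9<12: swap v[1],v[1]; lo=2,mid=2 → 5 9 4 12 15 11 13 7 10 8 2 1 14
v[mid]=4<12: swap v[2],v[2]; lo=3,mid=3 → 5 9 4 12 15 11 13 7 10 8 2 1 14
v[mid]=12=12: mid=4
v[mid]=15>12: swap v[4],v[11]; hi=10 → 5 9 4 12 1 11 13 7 10 8 2 15 14
v[mid]=1<12: swap v[3],v[4]; lo=4,mid=5 → 5 9 4 1 12 11 13 7 10 8 2 15 14
v[mid]=11<12: swap v[4],v[5]; lo=5,mid=6 → 5 9 4 1 11 12 13 7 10 8 2 15 14
v[mid]=13>12: swap v[6],v[10]; hi=9 → 5 9 4 1 11 12 2 7 10 8 13 15 14
v[mid]=2<12: swap v[5],v[6]; lo=6,mid=7 → 5 9 4 1 11 2 12 7 10 8 13 15 14
v[mid]=7<12: swap v[6],v[7]; lo=7,mid=8 → 5 9 4 1 11 2 7 12 10 8 13 15 14
v[mid]=10<12: swap v[7],v[8]; lo=8,mid=9 → 5 9 4 1 11 2 7 10 12 8 13 15 14
v[mid]=8<12: swap v[8],v[9]; lo=9,mid=10 → 5 9 4 1 11 2 7 10 8 12 13 15 14
end: lo=9, hi=9; v = 5 9 4 1 11 2 7 10 8 12 13 15 14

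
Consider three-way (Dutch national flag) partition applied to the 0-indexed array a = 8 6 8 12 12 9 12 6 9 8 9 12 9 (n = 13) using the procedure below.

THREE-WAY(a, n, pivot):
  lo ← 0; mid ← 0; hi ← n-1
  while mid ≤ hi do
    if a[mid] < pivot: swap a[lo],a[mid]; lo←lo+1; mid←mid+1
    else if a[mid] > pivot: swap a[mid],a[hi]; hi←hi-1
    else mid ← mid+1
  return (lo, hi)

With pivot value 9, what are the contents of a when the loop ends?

pivot = 9; lo=0, mid=0, hi=12
a[mid]=8<9: swap a[0],a[0]; lo=1,mid=1 → 8 6 8 12 12 9 12 6 9 8 9 12 9
a[mid]=6<9: swap a[1],a[1]; lo=2,mid=2 → 8 6 8 12 12 9 12 6 9 8 9 12 9
a[mid]=8<9: swap a[2],a[2]; lo=3,mid=3 → 8 6 8 12 12 9 12 6 9 8 9 12 9
a[mid]=12>9: swap a[3],a[12]; hi=11 → 8 6 8 9 12 9 12 6 9 8 9 12 12
a[mid]=9=9: mid=4
a[mid]=12>9: swap a[4],a[11]; hi=10 → 8 6 8 9 12 9 12 6 9 8 9 12 12
a[mid]=12>9: swap a[4],a[10]; hi=9 → 8 6 8 9 9 9 12 6 9 8 12 12 12
a[mid]=9=9: mid=5
a[mid]=9=9: mid=6
a[mid]=12>9: swap a[6],a[9]; hi=8 → 8 6 8 9 9 9 8 6 9 12 12 12 12
a[mid]=8<9: swap a[3],a[6]; lo=4,mid=7 → 8 6 8 8 9 9 9 6 9 12 12 12 12
a[mid]=6<9: swap a[4],a[7]; lo=5,mid=8 → 8 6 8 8 6 9 9 9 9 12 12 12 12
a[mid]=9=9: mid=9
end: lo=5, hi=8; a = 8 6 8 8 6 9 9 9 9 12 12 12 12

8 6 8 8 6 9 9 9 9 12 12 12 12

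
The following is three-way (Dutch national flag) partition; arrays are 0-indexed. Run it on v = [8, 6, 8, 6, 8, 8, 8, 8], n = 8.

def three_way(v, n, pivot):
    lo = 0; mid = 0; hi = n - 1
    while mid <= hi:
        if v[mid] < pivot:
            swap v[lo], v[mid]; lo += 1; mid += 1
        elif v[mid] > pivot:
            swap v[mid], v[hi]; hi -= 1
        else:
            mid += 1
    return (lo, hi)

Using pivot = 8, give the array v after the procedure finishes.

pivot = 8; lo=0, mid=0, hi=7
v[mid]=8=8: mid=1
v[mid]=6<8: swap v[0],v[1]; lo=1,mid=2 → [6, 8, 8, 6, 8, 8, 8, 8]
v[mid]=8=8: mid=3
v[mid]=6<8: swap v[1],v[3]; lo=2,mid=4 → [6, 6, 8, 8, 8, 8, 8, 8]
v[mid]=8=8: mid=5
v[mid]=8=8: mid=6
v[mid]=8=8: mid=7
v[mid]=8=8: mid=8
end: lo=2, hi=7; v = [6, 6, 8, 8, 8, 8, 8, 8]

[6, 6, 8, 8, 8, 8, 8, 8]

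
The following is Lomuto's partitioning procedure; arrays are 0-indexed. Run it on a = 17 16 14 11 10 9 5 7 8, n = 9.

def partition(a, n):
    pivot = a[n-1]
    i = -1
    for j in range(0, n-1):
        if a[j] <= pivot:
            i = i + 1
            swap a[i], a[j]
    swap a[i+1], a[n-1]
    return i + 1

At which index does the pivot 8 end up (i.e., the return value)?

2

pivot = a[8] = 8; i = -1
j=0: a[0]=17 > 8 → no swap
j=1: a[1]=16 > 8 → no swap
j=2: a[2]=14 > 8 → no swap
j=3: a[3]=11 > 8 → no swap
j=4: a[4]=10 > 8 → no swap
j=5: a[5]=9 > 8 → no swap
j=6: a[6]=5 ≤ 8 → i=0, swap a[0],a[6] → 5 16 14 11 10 9 17 7 8
j=7: a[7]=7 ≤ 8 → i=1, swap a[1],a[7] → 5 7 14 11 10 9 17 16 8
final swap a[2],a[8] → 5 7 8 11 10 9 17 16 14; return 2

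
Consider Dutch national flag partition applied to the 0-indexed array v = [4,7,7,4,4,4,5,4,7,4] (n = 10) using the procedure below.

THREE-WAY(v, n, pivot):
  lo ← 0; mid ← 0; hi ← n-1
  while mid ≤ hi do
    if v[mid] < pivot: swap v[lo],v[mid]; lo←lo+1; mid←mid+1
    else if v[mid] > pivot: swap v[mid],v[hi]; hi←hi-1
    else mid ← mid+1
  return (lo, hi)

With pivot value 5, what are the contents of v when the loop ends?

pivot = 5; lo=0, mid=0, hi=9
v[mid]=4<5: swap v[0],v[0]; lo=1,mid=1 → [4,7,7,4,4,4,5,4,7,4]
v[mid]=7>5: swap v[1],v[9]; hi=8 → [4,4,7,4,4,4,5,4,7,7]
v[mid]=4<5: swap v[1],v[1]; lo=2,mid=2 → [4,4,7,4,4,4,5,4,7,7]
v[mid]=7>5: swap v[2],v[8]; hi=7 → [4,4,7,4,4,4,5,4,7,7]
v[mid]=7>5: swap v[2],v[7]; hi=6 → [4,4,4,4,4,4,5,7,7,7]
v[mid]=4<5: swap v[2],v[2]; lo=3,mid=3 → [4,4,4,4,4,4,5,7,7,7]
v[mid]=4<5: swap v[3],v[3]; lo=4,mid=4 → [4,4,4,4,4,4,5,7,7,7]
v[mid]=4<5: swap v[4],v[4]; lo=5,mid=5 → [4,4,4,4,4,4,5,7,7,7]
v[mid]=4<5: swap v[5],v[5]; lo=6,mid=6 → [4,4,4,4,4,4,5,7,7,7]
v[mid]=5=5: mid=7
end: lo=6, hi=6; v = [4,4,4,4,4,4,5,7,7,7]

[4,4,4,4,4,4,5,7,7,7]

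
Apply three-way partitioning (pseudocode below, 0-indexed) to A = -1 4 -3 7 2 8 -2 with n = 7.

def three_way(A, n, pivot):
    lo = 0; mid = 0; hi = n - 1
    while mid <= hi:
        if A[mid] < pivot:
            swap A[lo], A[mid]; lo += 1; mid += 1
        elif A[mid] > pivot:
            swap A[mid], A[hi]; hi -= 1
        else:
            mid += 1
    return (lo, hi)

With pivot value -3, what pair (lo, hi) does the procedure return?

pivot = -3; lo=0, mid=0, hi=6
A[mid]=-1>-3: swap A[0],A[6]; hi=5 → -2 4 -3 7 2 8 -1
A[mid]=-2>-3: swap A[0],A[5]; hi=4 → 8 4 -3 7 2 -2 -1
A[mid]=8>-3: swap A[0],A[4]; hi=3 → 2 4 -3 7 8 -2 -1
A[mid]=2>-3: swap A[0],A[3]; hi=2 → 7 4 -3 2 8 -2 -1
A[mid]=7>-3: swap A[0],A[2]; hi=1 → -3 4 7 2 8 -2 -1
A[mid]=-3=-3: mid=1
A[mid]=4>-3: swap A[1],A[1]; hi=0 → -3 4 7 2 8 -2 -1
end: lo=0, hi=0; A = -3 4 7 2 8 -2 -1

(0, 0)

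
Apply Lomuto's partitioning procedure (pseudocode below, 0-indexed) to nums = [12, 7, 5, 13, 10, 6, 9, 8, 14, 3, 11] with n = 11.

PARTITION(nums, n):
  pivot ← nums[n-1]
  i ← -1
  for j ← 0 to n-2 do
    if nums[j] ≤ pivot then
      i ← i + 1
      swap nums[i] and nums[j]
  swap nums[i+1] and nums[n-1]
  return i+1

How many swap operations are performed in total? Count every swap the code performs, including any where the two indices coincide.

8

pivot = nums[10] = 11; i = -1
j=0: nums[0]=12 > 11 → no swap
j=1: nums[1]=7 ≤ 11 → i=0, swap nums[0],nums[1] → [7, 12, 5, 13, 10, 6, 9, 8, 14, 3, 11]
j=2: nums[2]=5 ≤ 11 → i=1, swap nums[1],nums[2] → [7, 5, 12, 13, 10, 6, 9, 8, 14, 3, 11]
j=3: nums[3]=13 > 11 → no swap
j=4: nums[4]=10 ≤ 11 → i=2, swap nums[2],nums[4] → [7, 5, 10, 13, 12, 6, 9, 8, 14, 3, 11]
j=5: nums[5]=6 ≤ 11 → i=3, swap nums[3],nums[5] → [7, 5, 10, 6, 12, 13, 9, 8, 14, 3, 11]
j=6: nums[6]=9 ≤ 11 → i=4, swap nums[4],nums[6] → [7, 5, 10, 6, 9, 13, 12, 8, 14, 3, 11]
j=7: nums[7]=8 ≤ 11 → i=5, swap nums[5],nums[7] → [7, 5, 10, 6, 9, 8, 12, 13, 14, 3, 11]
j=8: nums[8]=14 > 11 → no swap
j=9: nums[9]=3 ≤ 11 → i=6, swap nums[6],nums[9] → [7, 5, 10, 6, 9, 8, 3, 13, 14, 12, 11]
final swap nums[7],nums[10] → [7, 5, 10, 6, 9, 8, 3, 11, 14, 12, 13]; return 7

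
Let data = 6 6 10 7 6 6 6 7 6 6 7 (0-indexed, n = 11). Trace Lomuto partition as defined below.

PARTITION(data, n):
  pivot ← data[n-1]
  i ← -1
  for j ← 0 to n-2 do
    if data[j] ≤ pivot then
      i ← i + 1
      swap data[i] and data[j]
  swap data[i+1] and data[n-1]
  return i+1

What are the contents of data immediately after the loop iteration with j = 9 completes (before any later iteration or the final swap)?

6 6 7 6 6 6 7 6 6 10 7

pivot=7, i=-1
j=0: 6≤7, i=0, swap(0,0) ⇒ 6 6 10 7 6 6 6 7 6 6 7
j=1: 6≤7, i=1, swap(1,1) ⇒ 6 6 10 7 6 6 6 7 6 6 7
j=2: 10>7, skip
j=3: 7≤7, i=2, swap(2,3) ⇒ 6 6 7 10 6 6 6 7 6 6 7
j=4: 6≤7, i=3, swap(3,4) ⇒ 6 6 7 6 10 6 6 7 6 6 7
j=5: 6≤7, i=4, swap(4,5) ⇒ 6 6 7 6 6 10 6 7 6 6 7
j=6: 6≤7, i=5, swap(5,6) ⇒ 6 6 7 6 6 6 10 7 6 6 7
j=7: 7≤7, i=6, swap(6,7) ⇒ 6 6 7 6 6 6 7 10 6 6 7
j=8: 6≤7, i=7, swap(7,8) ⇒ 6 6 7 6 6 6 7 6 10 6 7
j=9: 6≤7, i=8, swap(8,9) ⇒ 6 6 7 6 6 6 7 6 6 10 7
(after j=9) data = 6 6 7 6 6 6 7 6 6 10 7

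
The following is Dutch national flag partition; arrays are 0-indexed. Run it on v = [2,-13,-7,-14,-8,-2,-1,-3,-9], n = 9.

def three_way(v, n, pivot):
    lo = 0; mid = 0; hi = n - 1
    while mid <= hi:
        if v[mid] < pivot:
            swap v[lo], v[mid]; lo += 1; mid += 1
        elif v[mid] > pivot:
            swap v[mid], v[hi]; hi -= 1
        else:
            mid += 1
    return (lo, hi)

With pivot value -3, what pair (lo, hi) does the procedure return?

lo=0 mid=0 hi=8
2>-3: swap(0,8), hi=7 ⇒ [-9,-13,-7,-14,-8,-2,-1,-3,2]
-9<-3: swap(0,0), lo=1 mid=1 ⇒ [-9,-13,-7,-14,-8,-2,-1,-3,2]
-13<-3: swap(1,1), lo=2 mid=2 ⇒ [-9,-13,-7,-14,-8,-2,-1,-3,2]
-7<-3: swap(2,2), lo=3 mid=3 ⇒ [-9,-13,-7,-14,-8,-2,-1,-3,2]
-14<-3: swap(3,3), lo=4 mid=4 ⇒ [-9,-13,-7,-14,-8,-2,-1,-3,2]
-8<-3: swap(4,4), lo=5 mid=5 ⇒ [-9,-13,-7,-14,-8,-2,-1,-3,2]
-2>-3: swap(5,7), hi=6 ⇒ [-9,-13,-7,-14,-8,-3,-1,-2,2]
-3=-3: mid=6
-1>-3: swap(6,6), hi=5 ⇒ [-9,-13,-7,-14,-8,-3,-1,-2,2]
done. lo=5 hi=5; v=[-9,-13,-7,-14,-8,-3,-1,-2,2]

(5, 5)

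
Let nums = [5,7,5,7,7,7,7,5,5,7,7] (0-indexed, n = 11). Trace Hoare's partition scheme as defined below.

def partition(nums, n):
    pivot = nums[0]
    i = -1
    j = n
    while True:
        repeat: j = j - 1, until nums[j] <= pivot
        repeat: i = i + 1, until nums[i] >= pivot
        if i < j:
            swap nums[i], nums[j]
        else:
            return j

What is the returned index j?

pivot=5
j stops at 8 (5), i stops at 0 (5); swap ⇒ [5,7,5,7,7,7,7,5,5,7,7]
j stops at 7 (5), i stops at 1 (7); swap ⇒ [5,5,5,7,7,7,7,7,5,7,7]
j stops at 2, i stops at 2; i≥j ⇒ return 2. nums=[5,5,5,7,7,7,7,7,5,7,7]

2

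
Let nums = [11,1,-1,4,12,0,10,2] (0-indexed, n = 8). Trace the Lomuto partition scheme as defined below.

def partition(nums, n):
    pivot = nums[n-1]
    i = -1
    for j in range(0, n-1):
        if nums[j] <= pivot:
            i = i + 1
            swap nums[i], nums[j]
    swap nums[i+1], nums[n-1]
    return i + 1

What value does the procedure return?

pivot=2, i=-1
j=0: 11>2, skip
j=1: 1≤2, i=0, swap(0,1) ⇒ [1,11,-1,4,12,0,10,2]
j=2: -1≤2, i=1, swap(1,2) ⇒ [1,-1,11,4,12,0,10,2]
j=3: 4>2, skip
j=4: 12>2, skip
j=5: 0≤2, i=2, swap(2,5) ⇒ [1,-1,0,4,12,11,10,2]
j=6: 10>2, skip
swap(3,7) ⇒ [1,-1,0,2,12,11,10,4]; return 3

3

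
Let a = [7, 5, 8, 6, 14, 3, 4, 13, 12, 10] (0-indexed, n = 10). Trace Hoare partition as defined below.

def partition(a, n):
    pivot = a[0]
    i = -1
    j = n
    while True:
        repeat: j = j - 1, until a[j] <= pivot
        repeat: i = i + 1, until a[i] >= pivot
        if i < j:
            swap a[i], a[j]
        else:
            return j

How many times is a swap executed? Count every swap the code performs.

2

pivot=7
j stops at 6 (4), i stops at 0 (7); swap ⇒ [4, 5, 8, 6, 14, 3, 7, 13, 12, 10]
j stops at 5 (3), i stops at 2 (8); swap ⇒ [4, 5, 3, 6, 14, 8, 7, 13, 12, 10]
j stops at 3, i stops at 4; i≥j ⇒ return 3. a=[4, 5, 3, 6, 14, 8, 7, 13, 12, 10]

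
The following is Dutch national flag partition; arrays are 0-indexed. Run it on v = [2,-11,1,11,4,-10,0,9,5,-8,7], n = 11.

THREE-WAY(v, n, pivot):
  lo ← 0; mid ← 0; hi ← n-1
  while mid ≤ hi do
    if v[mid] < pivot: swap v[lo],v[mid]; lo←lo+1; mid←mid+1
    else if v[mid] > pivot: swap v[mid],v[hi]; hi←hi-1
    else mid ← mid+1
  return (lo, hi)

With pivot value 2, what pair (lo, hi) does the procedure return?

(5, 5)

lo=0 mid=0 hi=10
2=2: mid=1
-11<2: swap(0,1), lo=1 mid=2 ⇒ [-11,2,1,11,4,-10,0,9,5,-8,7]
1<2: swap(1,2), lo=2 mid=3 ⇒ [-11,1,2,11,4,-10,0,9,5,-8,7]
11>2: swap(3,10), hi=9 ⇒ [-11,1,2,7,4,-10,0,9,5,-8,11]
7>2: swap(3,9), hi=8 ⇒ [-11,1,2,-8,4,-10,0,9,5,7,11]
-8<2: swap(2,3), lo=3 mid=4 ⇒ [-11,1,-8,2,4,-10,0,9,5,7,11]
4>2: swap(4,8), hi=7 ⇒ [-11,1,-8,2,5,-10,0,9,4,7,11]
5>2: swap(4,7), hi=6 ⇒ [-11,1,-8,2,9,-10,0,5,4,7,11]
9>2: swap(4,6), hi=5 ⇒ [-11,1,-8,2,0,-10,9,5,4,7,11]
0<2: swap(3,4), lo=4 mid=5 ⇒ [-11,1,-8,0,2,-10,9,5,4,7,11]
-10<2: swap(4,5), lo=5 mid=6 ⇒ [-11,1,-8,0,-10,2,9,5,4,7,11]
done. lo=5 hi=5; v=[-11,1,-8,0,-10,2,9,5,4,7,11]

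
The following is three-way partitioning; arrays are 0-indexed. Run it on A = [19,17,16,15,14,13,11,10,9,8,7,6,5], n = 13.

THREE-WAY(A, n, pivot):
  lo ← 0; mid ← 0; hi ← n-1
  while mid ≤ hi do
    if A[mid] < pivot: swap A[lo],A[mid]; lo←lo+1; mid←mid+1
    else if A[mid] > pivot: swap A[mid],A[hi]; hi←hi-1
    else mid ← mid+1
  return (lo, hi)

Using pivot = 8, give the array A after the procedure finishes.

pivot = 8; lo=0, mid=0, hi=12
A[mid]=19>8: swap A[0],A[12]; hi=11 → [5,17,16,15,14,13,11,10,9,8,7,6,19]
A[mid]=5<8: swap A[0],A[0]; lo=1,mid=1 → [5,17,16,15,14,13,11,10,9,8,7,6,19]
A[mid]=17>8: swap A[1],A[11]; hi=10 → [5,6,16,15,14,13,11,10,9,8,7,17,19]
A[mid]=6<8: swap A[1],A[1]; lo=2,mid=2 → [5,6,16,15,14,13,11,10,9,8,7,17,19]
A[mid]=16>8: swap A[2],A[10]; hi=9 → [5,6,7,15,14,13,11,10,9,8,16,17,19]
A[mid]=7<8: swap A[2],A[2]; lo=3,mid=3 → [5,6,7,15,14,13,11,10,9,8,16,17,19]
A[mid]=15>8: swap A[3],A[9]; hi=8 → [5,6,7,8,14,13,11,10,9,15,16,17,19]
A[mid]=8=8: mid=4
A[mid]=14>8: swap A[4],A[8]; hi=7 → [5,6,7,8,9,13,11,10,14,15,16,17,19]
A[mid]=9>8: swap A[4],A[7]; hi=6 → [5,6,7,8,10,13,11,9,14,15,16,17,19]
A[mid]=10>8: swap A[4],A[6]; hi=5 → [5,6,7,8,11,13,10,9,14,15,16,17,19]
A[mid]=11>8: swap A[4],A[5]; hi=4 → [5,6,7,8,13,11,10,9,14,15,16,17,19]
A[mid]=13>8: swap A[4],A[4]; hi=3 → [5,6,7,8,13,11,10,9,14,15,16,17,19]
end: lo=3, hi=3; A = [5,6,7,8,13,11,10,9,14,15,16,17,19]

[5,6,7,8,13,11,10,9,14,15,16,17,19]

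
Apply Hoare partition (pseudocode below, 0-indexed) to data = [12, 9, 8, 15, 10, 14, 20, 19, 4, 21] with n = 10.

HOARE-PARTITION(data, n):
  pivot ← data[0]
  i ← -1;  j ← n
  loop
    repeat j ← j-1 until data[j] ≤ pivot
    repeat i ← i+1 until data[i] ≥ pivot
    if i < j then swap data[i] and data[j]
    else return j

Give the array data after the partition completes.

[4, 9, 8, 10, 15, 14, 20, 19, 12, 21]

pivot = data[0] = 12; i = -1, j = 10
j→8 (data[8]=4≤12), i→0 (data[0]=12≥12); i<j, swap → [4, 9, 8, 15, 10, 14, 20, 19, 12, 21]
j→4 (data[4]=10≤12), i→3 (data[3]=15≥12); i<j, swap → [4, 9, 8, 10, 15, 14, 20, 19, 12, 21]
j→3, i→4; i≥j, return j=3. data = [4, 9, 8, 10, 15, 14, 20, 19, 12, 21]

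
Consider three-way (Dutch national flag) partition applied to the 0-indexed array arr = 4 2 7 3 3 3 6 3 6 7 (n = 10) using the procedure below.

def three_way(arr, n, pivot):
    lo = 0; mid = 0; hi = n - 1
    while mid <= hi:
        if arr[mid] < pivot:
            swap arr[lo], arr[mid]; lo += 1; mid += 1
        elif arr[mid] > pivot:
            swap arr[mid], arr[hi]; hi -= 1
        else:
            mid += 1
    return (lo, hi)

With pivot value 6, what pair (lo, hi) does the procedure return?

(6, 7)

lo=0 mid=0 hi=9
4<6: swap(0,0), lo=1 mid=1 ⇒ 4 2 7 3 3 3 6 3 6 7
2<6: swap(1,1), lo=2 mid=2 ⇒ 4 2 7 3 3 3 6 3 6 7
7>6: swap(2,9), hi=8 ⇒ 4 2 7 3 3 3 6 3 6 7
7>6: swap(2,8), hi=7 ⇒ 4 2 6 3 3 3 6 3 7 7
6=6: mid=3
3<6: swap(2,3), lo=3 mid=4 ⇒ 4 2 3 6 3 3 6 3 7 7
3<6: swap(3,4), lo=4 mid=5 ⇒ 4 2 3 3 6 3 6 3 7 7
3<6: swap(4,5), lo=5 mid=6 ⇒ 4 2 3 3 3 6 6 3 7 7
6=6: mid=7
3<6: swap(5,7), lo=6 mid=8 ⇒ 4 2 3 3 3 3 6 6 7 7
done. lo=6 hi=7; arr=4 2 3 3 3 3 6 6 7 7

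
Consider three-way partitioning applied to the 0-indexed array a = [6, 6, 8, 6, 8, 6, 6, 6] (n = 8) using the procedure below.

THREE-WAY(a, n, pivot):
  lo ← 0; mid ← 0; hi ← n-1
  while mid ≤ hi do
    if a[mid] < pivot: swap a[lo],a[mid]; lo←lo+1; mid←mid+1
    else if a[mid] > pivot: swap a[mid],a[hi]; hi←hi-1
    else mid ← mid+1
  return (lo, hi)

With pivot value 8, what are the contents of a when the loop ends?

pivot = 8; lo=0, mid=0, hi=7
a[mid]=6<8: swap a[0],a[0]; lo=1,mid=1 → [6, 6, 8, 6, 8, 6, 6, 6]
a[mid]=6<8: swap a[1],a[1]; lo=2,mid=2 → [6, 6, 8, 6, 8, 6, 6, 6]
a[mid]=8=8: mid=3
a[mid]=6<8: swap a[2],a[3]; lo=3,mid=4 → [6, 6, 6, 8, 8, 6, 6, 6]
a[mid]=8=8: mid=5
a[mid]=6<8: swap a[3],a[5]; lo=4,mid=6 → [6, 6, 6, 6, 8, 8, 6, 6]
a[mid]=6<8: swap a[4],a[6]; lo=5,mid=7 → [6, 6, 6, 6, 6, 8, 8, 6]
a[mid]=6<8: swap a[5],a[7]; lo=6,mid=8 → [6, 6, 6, 6, 6, 6, 8, 8]
end: lo=6, hi=7; a = [6, 6, 6, 6, 6, 6, 8, 8]

[6, 6, 6, 6, 6, 6, 8, 8]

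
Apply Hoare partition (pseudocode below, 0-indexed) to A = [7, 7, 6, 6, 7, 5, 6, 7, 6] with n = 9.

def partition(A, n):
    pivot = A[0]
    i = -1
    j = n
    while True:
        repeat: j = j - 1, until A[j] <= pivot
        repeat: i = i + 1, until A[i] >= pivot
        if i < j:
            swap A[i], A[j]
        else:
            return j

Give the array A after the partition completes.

pivot = A[0] = 7; i = -1, j = 9
j→8 (A[8]=6≤7), i→0 (A[0]=7≥7); i<j, swap → [6, 7, 6, 6, 7, 5, 6, 7, 7]
j→7 (A[7]=7≤7), i→1 (A[1]=7≥7); i<j, swap → [6, 7, 6, 6, 7, 5, 6, 7, 7]
j→6 (A[6]=6≤7), i→4 (A[4]=7≥7); i<j, swap → [6, 7, 6, 6, 6, 5, 7, 7, 7]
j→5, i→6; i≥j, return j=5. A = [6, 7, 6, 6, 6, 5, 7, 7, 7]

[6, 7, 6, 6, 6, 5, 7, 7, 7]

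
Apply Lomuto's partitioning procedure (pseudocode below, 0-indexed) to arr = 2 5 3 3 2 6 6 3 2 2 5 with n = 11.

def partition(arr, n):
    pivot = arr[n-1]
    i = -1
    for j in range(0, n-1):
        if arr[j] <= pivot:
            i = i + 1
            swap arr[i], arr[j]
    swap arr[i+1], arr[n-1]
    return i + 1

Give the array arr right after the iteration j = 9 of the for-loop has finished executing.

2 5 3 3 2 3 2 2 6 6 5

pivot = arr[10] = 5; i = -1
j=0: arr[0]=2 ≤ 5 → i=0, swap arr[0],arr[0] (no change) → 2 5 3 3 2 6 6 3 2 2 5
j=1: arr[1]=5 ≤ 5 → i=1, swap arr[1],arr[1] (no change) → 2 5 3 3 2 6 6 3 2 2 5
j=2: arr[2]=3 ≤ 5 → i=2, swap arr[2],arr[2] (no change) → 2 5 3 3 2 6 6 3 2 2 5
j=3: arr[3]=3 ≤ 5 → i=3, swap arr[3],arr[3] (no change) → 2 5 3 3 2 6 6 3 2 2 5
j=4: arr[4]=2 ≤ 5 → i=4, swap arr[4],arr[4] (no change) → 2 5 3 3 2 6 6 3 2 2 5
j=5: arr[5]=6 > 5 → no swap
j=6: arr[6]=6 > 5 → no swap
j=7: arr[7]=3 ≤ 5 → i=5, swap arr[5],arr[7] → 2 5 3 3 2 3 6 6 2 2 5
j=8: arr[8]=2 ≤ 5 → i=6, swap arr[6],arr[8] → 2 5 3 3 2 3 2 6 6 2 5
j=9: arr[9]=2 ≤ 5 → i=7, swap arr[7],arr[9] → 2 5 3 3 2 3 2 2 6 6 5
(after j=9) arr = 2 5 3 3 2 3 2 2 6 6 5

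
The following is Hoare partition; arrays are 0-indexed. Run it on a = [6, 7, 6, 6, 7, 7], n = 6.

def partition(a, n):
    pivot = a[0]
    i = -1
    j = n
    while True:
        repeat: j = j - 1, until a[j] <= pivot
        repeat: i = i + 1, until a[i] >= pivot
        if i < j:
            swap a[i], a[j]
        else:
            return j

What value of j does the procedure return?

pivot=6
j stops at 3 (6), i stops at 0 (6); swap ⇒ [6, 7, 6, 6, 7, 7]
j stops at 2 (6), i stops at 1 (7); swap ⇒ [6, 6, 7, 6, 7, 7]
j stops at 1, i stops at 2; i≥j ⇒ return 1. a=[6, 6, 7, 6, 7, 7]

1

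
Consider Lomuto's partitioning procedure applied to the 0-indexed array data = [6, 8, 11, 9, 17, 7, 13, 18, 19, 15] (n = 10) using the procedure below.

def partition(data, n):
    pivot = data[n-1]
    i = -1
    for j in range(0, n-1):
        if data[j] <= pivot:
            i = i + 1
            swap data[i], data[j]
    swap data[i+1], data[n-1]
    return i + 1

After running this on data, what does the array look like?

pivot = data[9] = 15; i = -1
j=0: data[0]=6 ≤ 15 → i=0, swap data[0],data[0] (no change) → [6, 8, 11, 9, 17, 7, 13, 18, 19, 15]
j=1: data[1]=8 ≤ 15 → i=1, swap data[1],data[1] (no change) → [6, 8, 11, 9, 17, 7, 13, 18, 19, 15]
j=2: data[2]=11 ≤ 15 → i=2, swap data[2],data[2] (no change) → [6, 8, 11, 9, 17, 7, 13, 18, 19, 15]
j=3: data[3]=9 ≤ 15 → i=3, swap data[3],data[3] (no change) → [6, 8, 11, 9, 17, 7, 13, 18, 19, 15]
j=4: data[4]=17 > 15 → no swap
j=5: data[5]=7 ≤ 15 → i=4, swap data[4],data[5] → [6, 8, 11, 9, 7, 17, 13, 18, 19, 15]
j=6: data[6]=13 ≤ 15 → i=5, swap data[5],data[6] → [6, 8, 11, 9, 7, 13, 17, 18, 19, 15]
j=7: data[7]=18 > 15 → no swap
j=8: data[8]=19 > 15 → no swap
final swap data[6],data[9] → [6, 8, 11, 9, 7, 13, 15, 18, 19, 17]; return 6

[6, 8, 11, 9, 7, 13, 15, 18, 19, 17]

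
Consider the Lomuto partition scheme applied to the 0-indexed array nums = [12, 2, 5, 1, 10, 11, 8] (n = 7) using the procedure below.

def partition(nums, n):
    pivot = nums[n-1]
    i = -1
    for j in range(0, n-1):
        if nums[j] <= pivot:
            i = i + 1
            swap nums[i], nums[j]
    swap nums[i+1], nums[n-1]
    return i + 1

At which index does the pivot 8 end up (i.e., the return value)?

pivot = nums[6] = 8; i = -1
j=0: nums[0]=12 > 8 → no swap
j=1: nums[1]=2 ≤ 8 → i=0, swap nums[0],nums[1] → [2, 12, 5, 1, 10, 11, 8]
j=2: nums[2]=5 ≤ 8 → i=1, swap nums[1],nums[2] → [2, 5, 12, 1, 10, 11, 8]
j=3: nums[3]=1 ≤ 8 → i=2, swap nums[2],nums[3] → [2, 5, 1, 12, 10, 11, 8]
j=4: nums[4]=10 > 8 → no swap
j=5: nums[5]=11 > 8 → no swap
final swap nums[3],nums[6] → [2, 5, 1, 8, 10, 11, 12]; return 3

3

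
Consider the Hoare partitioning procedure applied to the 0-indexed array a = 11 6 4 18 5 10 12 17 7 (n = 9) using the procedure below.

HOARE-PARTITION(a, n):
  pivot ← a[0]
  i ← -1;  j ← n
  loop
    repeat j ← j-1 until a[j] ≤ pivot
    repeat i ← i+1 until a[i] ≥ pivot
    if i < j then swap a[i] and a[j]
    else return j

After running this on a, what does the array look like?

7 6 4 10 5 18 12 17 11

pivot=11
j stops at 8 (7), i stops at 0 (11); swap ⇒ 7 6 4 18 5 10 12 17 11
j stops at 5 (10), i stops at 3 (18); swap ⇒ 7 6 4 10 5 18 12 17 11
j stops at 4, i stops at 5; i≥j ⇒ return 4. a=7 6 4 10 5 18 12 17 11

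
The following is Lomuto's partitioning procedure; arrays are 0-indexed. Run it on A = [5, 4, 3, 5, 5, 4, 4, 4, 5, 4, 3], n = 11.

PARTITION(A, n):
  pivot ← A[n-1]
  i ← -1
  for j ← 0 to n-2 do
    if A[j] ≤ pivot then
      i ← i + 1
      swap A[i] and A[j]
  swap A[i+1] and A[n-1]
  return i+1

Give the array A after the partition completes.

[3, 3, 5, 5, 5, 4, 4, 4, 5, 4, 4]

pivot = A[10] = 3; i = -1
j=0: A[0]=5 > 3 → no swap
j=1: A[1]=4 > 3 → no swap
j=2: A[2]=3 ≤ 3 → i=0, swap A[0],A[2] → [3, 4, 5, 5, 5, 4, 4, 4, 5, 4, 3]
j=3: A[3]=5 > 3 → no swap
j=4: A[4]=5 > 3 → no swap
j=5: A[5]=4 > 3 → no swap
j=6: A[6]=4 > 3 → no swap
j=7: A[7]=4 > 3 → no swap
j=8: A[8]=5 > 3 → no swap
j=9: A[9]=4 > 3 → no swap
final swap A[1],A[10] → [3, 3, 5, 5, 5, 4, 4, 4, 5, 4, 4]; return 1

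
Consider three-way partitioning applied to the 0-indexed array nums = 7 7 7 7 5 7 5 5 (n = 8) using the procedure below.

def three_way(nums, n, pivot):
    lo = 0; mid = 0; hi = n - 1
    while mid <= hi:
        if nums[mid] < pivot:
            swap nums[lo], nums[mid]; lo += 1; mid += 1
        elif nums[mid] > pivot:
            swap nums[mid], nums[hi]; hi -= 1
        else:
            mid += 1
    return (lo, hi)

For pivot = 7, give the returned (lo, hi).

lo=0 mid=0 hi=7
7=7: mid=1
7=7: mid=2
7=7: mid=3
7=7: mid=4
5<7: swap(0,4), lo=1 mid=5 ⇒ 5 7 7 7 7 7 5 5
7=7: mid=6
5<7: swap(1,6), lo=2 mid=7 ⇒ 5 5 7 7 7 7 7 5
5<7: swap(2,7), lo=3 mid=8 ⇒ 5 5 5 7 7 7 7 7
done. lo=3 hi=7; nums=5 5 5 7 7 7 7 7

(3, 7)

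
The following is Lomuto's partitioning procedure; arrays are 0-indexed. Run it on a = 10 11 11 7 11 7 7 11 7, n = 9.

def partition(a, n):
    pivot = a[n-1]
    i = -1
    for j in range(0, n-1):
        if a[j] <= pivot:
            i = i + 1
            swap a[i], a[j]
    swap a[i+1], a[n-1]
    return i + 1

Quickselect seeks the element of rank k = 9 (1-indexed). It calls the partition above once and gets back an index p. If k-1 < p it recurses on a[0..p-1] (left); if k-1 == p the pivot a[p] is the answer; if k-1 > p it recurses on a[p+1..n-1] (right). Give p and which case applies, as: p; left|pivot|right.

3; right

pivot=7, i=-1
j=0: 10>7, skip
j=1: 11>7, skip
j=2: 11>7, skip
j=3: 7≤7, i=0, swap(0,3) ⇒ 7 11 11 10 11 7 7 11 7
j=4: 11>7, skip
j=5: 7≤7, i=1, swap(1,5) ⇒ 7 7 11 10 11 11 7 11 7
j=6: 7≤7, i=2, swap(2,6) ⇒ 7 7 7 10 11 11 11 11 7
j=7: 11>7, skip
swap(3,8) ⇒ 7 7 7 7 11 11 11 11 10; return 3
p = 3; k-1 = 8 > 3 ⇒ right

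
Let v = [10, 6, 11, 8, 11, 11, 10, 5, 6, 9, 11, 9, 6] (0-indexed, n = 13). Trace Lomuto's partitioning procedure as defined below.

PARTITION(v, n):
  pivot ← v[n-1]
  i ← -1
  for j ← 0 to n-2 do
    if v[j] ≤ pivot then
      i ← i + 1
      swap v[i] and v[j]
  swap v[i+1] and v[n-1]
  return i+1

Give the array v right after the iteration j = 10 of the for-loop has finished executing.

[6, 5, 6, 8, 11, 11, 10, 10, 11, 9, 11, 9, 6]

pivot=6, i=-1
j=0: 10>6, skip
j=1: 6≤6, i=0, swap(0,1) ⇒ [6, 10, 11, 8, 11, 11, 10, 5, 6, 9, 11, 9, 6]
j=2: 11>6, skip
j=3: 8>6, skip
j=4: 11>6, skip
j=5: 11>6, skip
j=6: 10>6, skip
j=7: 5≤6, i=1, swap(1,7) ⇒ [6, 5, 11, 8, 11, 11, 10, 10, 6, 9, 11, 9, 6]
j=8: 6≤6, i=2, swap(2,8) ⇒ [6, 5, 6, 8, 11, 11, 10, 10, 11, 9, 11, 9, 6]
j=9: 9>6, skip
j=10: 11>6, skip
(after j=10) v = [6, 5, 6, 8, 11, 11, 10, 10, 11, 9, 11, 9, 6]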